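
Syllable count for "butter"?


Word: "butter"
Syllable breakdown: but-ter
Counting: 2 parts
= 2 syllables


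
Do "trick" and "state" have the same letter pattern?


Pattern of "trick": [0, 1, 2, 3, 4]
Pattern of "state": [0, 1, 2, 1, 3]
Patterns do not match
Same pattern = No


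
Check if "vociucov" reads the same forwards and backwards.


Word: "vociucov"
Reversed: "vocuicov"
Forward == Backward? vociucov != vocuicov
Palindrome = No


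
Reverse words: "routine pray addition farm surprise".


Original: "routine pray addition farm surprise"
Words (1..n): routine | pray | addition | farm | surprise
Reversed (n..1): surprise | farm | addition | pray | routine
Result = "surprise farm addition pray routine"


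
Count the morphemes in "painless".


Word: "painless"
Morphemes: pain | -less
Each morpheme carries meaning
= 2 morphemes


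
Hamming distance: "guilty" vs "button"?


Comparing character by character (same length = 6):
  Pos 0: 'g' vs 'b' !=
  Pos 1: 'u' vs 'u' =
  Pos 2: 'i' vs 't' !=
  Pos 3: 'l' vs 't' !=
  Pos 4: 't' vs 'o' !=
  Pos 5: 'y' vs 'n' !=
Hamming distance = 5


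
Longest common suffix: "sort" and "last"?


Word 1: "sort"
Word 2: "last"
Comparing from end:
  Pos -1: 't' == 't'
  Pos -2: 'r' != 's' (stop)
LCS = "t" (length 1)


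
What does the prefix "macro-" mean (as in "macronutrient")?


Prefix: macro-
Example: macronutrient (macro- + nutrient)
Meaning = large


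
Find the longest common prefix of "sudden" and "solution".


Word 1: "sudden"
Word 2: "solution"
Comparing from start:
  Pos 0: 's' == 's'
  Pos 1: 'u' != 'o' (stop)
LCP = "s" (length 1)


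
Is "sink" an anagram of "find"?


Word 1: "find" → sorted: dfin
Word 2: "sink" → sorted: ikns
Same letters? dfin != ikns
Anagram = No


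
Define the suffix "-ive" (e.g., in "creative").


Suffix: -ive
Example: creative = create + -ive, with a spelling change
Meaning = tending to


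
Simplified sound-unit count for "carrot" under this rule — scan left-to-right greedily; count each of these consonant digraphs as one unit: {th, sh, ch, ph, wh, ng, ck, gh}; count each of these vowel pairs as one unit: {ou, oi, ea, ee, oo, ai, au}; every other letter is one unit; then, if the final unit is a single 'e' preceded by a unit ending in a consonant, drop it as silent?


Word: "carrot" (6 letters)
Left-to-right scan:
  (1) 'c' (letter)
  (2) 'a' (letter)
  (3) 'r' (letter)
  (4) 'r' (letter)
  (5) 'o' (letter)
  (6) 't' (letter)
Units from scan: 6
Sound units = 6 units


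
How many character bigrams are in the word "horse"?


Word: "horse" (length 5)
Number of 2-grams = length - 2 + 1 = 5 - 2 + 1
= 4


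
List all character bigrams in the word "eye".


Word: "eye" (length 3)
Number of bigrams = 3 - 2 + 1 = 2
  Position 0: "ey"
  Position 1: "ye"
Bigrams = "ey", "ye"


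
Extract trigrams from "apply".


Word: "apply" (length 5)
Number of trigrams = 5 - 3 + 1 = 3
  Position 0: "app"
  Position 1: "ppl"
  Position 2: "ply"
Trigrams = "app", "ppl", "ply"


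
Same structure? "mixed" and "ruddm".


Pattern of "mixed": [0, 1, 2, 3, 4]
Pattern of "ruddm": [0, 1, 2, 2, 3]
Patterns do not match
Same pattern = No


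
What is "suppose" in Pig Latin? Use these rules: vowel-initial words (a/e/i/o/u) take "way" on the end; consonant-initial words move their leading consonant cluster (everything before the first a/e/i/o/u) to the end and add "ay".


Word: "suppose"
Starts with consonant(s) → move to end, add 'ay'
Consonant cluster: "s"
Pig Latin = "upposesay"


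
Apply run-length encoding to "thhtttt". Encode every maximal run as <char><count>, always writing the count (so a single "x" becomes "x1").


String: "thhtttt"
Scanning for consecutive runs:
  't' x 1
  'h' x 2
  't' x 4
RLE = "t1h2t4"


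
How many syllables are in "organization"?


Word: "organization"
Syllable breakdown: or-gan-i-za-tion
Counting: 5 parts
= 5 syllables


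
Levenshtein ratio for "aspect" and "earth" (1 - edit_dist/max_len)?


Word 1: "aspect" (length 6)
Word 2: "earth" (length 5)
One optimal edit sequence:
  1. delete 'a'  (+1)
  2. substitute 's' -> 'e'  (+1)
  3. substitute 'p' -> 'a'  (+1)
  4. substitute 'e' -> 'r'  (+1)
  5. substitute 'c' -> 't'  (+1)
  6. substitute 't' -> 'h'  (+1)
Edit distance = 6
Max length = max(6, 5) = 6
Similarity = 1 - 6/6
= 0.0000


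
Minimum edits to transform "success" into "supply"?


Word 1: "success" (length 7)
Word 2: "supply" (length 6)
One optimal edit sequence (insert/delete/substitute each cost 1):
  1. keep 's'
  2. keep 'u'
  3. delete 'c'  (+1)
  4. substitute 'c' -> 'p'  (+1)
  5. substitute 'e' -> 'p'  (+1)
  6. substitute 's' -> 'l'  (+1)
  7. substitute 's' -> 'y'  (+1)
Total edit operations: 5
Edit distance = 5


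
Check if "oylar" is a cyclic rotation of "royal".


Word: "royal", Candidate: "oylar"
Method: check if candidate is substring of word+word
"royalroyal" contains "oylar"? No
Is rotation = No


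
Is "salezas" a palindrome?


Word: "salezas"
Reversed: "sazelas"
Forward == Backward? salezas != sazelas
Palindrome = No


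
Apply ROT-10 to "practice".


Word: "practice"
Shift: 10
Each letter → (letter + shift) mod 26:
  'p' (15) + 10 = 25 → 'z'
  'r' (17) + 10 = 1 → 'b'
  'a' (0) + 10 = 10 → 'k'
  'c' (2) + 10 = 12 → 'm'
  't' (19) + 10 = 3 → 'd'
  'i' (8) + 10 = 18 → 's'
  'c' (2) + 10 = 12 → 'm'
  'e' (4) + 10 = 14 → 'o'
Result = "zbkmdsmo"


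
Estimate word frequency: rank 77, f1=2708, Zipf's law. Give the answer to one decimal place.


Zipf's law: f(r) = f(1) / r
f(1) = 2708
f(77) = 2708 / 77
= 35.2 occurrences


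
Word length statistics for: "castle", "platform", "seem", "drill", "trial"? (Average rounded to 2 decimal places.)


Lengths: "castle"=6, "platform"=8, "seem"=4, "drill"=5, "trial"=5
Sum = 28, Count = 5
Average = 28/5 = 5.60
= avg=5.60, min=4, max=8


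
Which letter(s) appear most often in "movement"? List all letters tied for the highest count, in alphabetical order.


Word: "movement"
Letter counts:
  'e': 2
  'm': 2
  'n': 1
  'o': 1
  't': 1
  'v': 1
Maximum count = 2
Most frequent = 'e', 'm' (2 times each)


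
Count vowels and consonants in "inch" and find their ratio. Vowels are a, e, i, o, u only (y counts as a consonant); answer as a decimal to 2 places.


Word: "inch"
Vowels (a,e,i,o,u): 1
Consonants: 3
Ratio = 1/3
= 0.33


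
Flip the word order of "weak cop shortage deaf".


Original: "weak cop shortage deaf"
Words (1..n): weak | cop | shortage | deaf
Reversed (n..1): deaf | shortage | cop | weak
Result = "deaf shortage cop weak"


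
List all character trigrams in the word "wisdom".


Word: "wisdom" (length 6)
Number of trigrams = 6 - 3 + 1 = 4
  Position 0: "wis"
  Position 1: "isd"
  Position 2: "sdo"
  Position 3: "dom"
Trigrams = "wis", "isd", "sdo", "dom"


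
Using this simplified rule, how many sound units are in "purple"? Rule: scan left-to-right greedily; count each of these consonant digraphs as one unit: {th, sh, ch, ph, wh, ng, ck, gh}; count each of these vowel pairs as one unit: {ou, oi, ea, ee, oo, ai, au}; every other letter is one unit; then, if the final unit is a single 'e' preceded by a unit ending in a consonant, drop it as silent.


Word: "purple" (6 letters)
Left-to-right scan:
  (1) 'p' (letter)
  (2) 'u' (letter)
  (3) 'r' (letter)
  (4) 'p' (letter)
  (5) 'l' (letter)
  (6) 'e' (letter)
Units from scan: 6
Final unit is 'e' after a consonant -> drop as silent (-1)
Sound units = 5 units


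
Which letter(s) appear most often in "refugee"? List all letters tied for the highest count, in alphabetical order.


Word: "refugee"
Letter counts:
  'e': 3
  'f': 1
  'g': 1
  'r': 1
  'u': 1
Maximum count = 3
Most frequent = 'e' (3 times each)


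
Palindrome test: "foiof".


Word: "foiof"
Reversed: "foiof"
Forward == Backward? foiof == foiof
Palindrome = Yes


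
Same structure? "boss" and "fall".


Pattern of "boss": [0, 1, 2, 2]
Pattern of "fall": [0, 1, 2, 2]
Patterns match
Same pattern = Yes


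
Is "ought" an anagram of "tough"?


Word 1: "tough" → sorted: ghotu
Word 2: "ought" → sorted: ghotu
Same letters? ghotu == ghotu
Anagram = Yes


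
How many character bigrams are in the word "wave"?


Word: "wave" (length 4)
Number of 2-grams = length - 2 + 1 = 4 - 2 + 1
= 3


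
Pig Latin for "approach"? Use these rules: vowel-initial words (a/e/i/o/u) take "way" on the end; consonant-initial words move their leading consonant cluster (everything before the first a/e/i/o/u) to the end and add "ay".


Word: "approach"
Starts with vowel → add 'way'
Pig Latin = "approachway"


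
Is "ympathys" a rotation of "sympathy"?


Word: "sympathy", Candidate: "ympathys"
Method: check if candidate is substring of word+word
"sympathysympathy" contains "ympathys"? Yes
Is rotation = Yes


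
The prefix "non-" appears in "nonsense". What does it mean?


Prefix: non-
Example: nonsense = non- + sense
Meaning = not


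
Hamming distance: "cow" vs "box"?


Comparing character by character (same length = 3):
  Pos 0: 'c' vs 'b' !=
  Pos 1: 'o' vs 'o' =
  Pos 2: 'w' vs 'x' !=
Hamming distance = 2


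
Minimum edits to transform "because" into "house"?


Word 1: "because" (length 7)
Word 2: "house" (length 5)
One optimal edit sequence (insert/delete/substitute each cost 1):
  1. delete 'b'  (+1)
  2. delete 'e'  (+1)
  3. substitute 'c' -> 'h'  (+1)
  4. substitute 'a' -> 'o'  (+1)
  5. keep 'u'
  6. keep 's'
  7. keep 'e'
Total edit operations: 4
Edit distance = 4


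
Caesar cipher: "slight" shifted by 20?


Word: "slight"
Shift: 20
Each letter → (letter + shift) mod 26:
  's' (18) + 20 = 12 → 'm'
  'l' (11) + 20 = 5 → 'f'
  'i' (8) + 20 = 2 → 'c'
  'g' (6) + 20 = 0 → 'a'
  'h' (7) + 20 = 1 → 'b'
  't' (19) + 20 = 13 → 'n'
Result = "mfcabn"


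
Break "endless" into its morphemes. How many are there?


Word: "endless"
Morphemes: end / -less
Each morpheme carries meaning
= 2 morphemes


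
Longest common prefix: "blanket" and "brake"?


Word 1: "blanket"
Word 2: "brake"
Comparing from start:
  Pos 0: 'b' == 'b'
  Pos 1: 'l' != 'r' (stop)
LCP = "b" (length 1)


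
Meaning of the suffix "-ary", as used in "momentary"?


Suffix: -ary
Example: momentary (moment + -ary)
Meaning = relating to


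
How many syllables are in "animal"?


Word: "animal"
Syllable breakdown: an | i | mal
Counting: 3 parts
= 3 syllables


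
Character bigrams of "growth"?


Word: "growth" (length 6)
Number of bigrams = 6 - 2 + 1 = 5
  Position 0: "gr"
  Position 1: "ro"
  Position 2: "ow"
  Position 3: "wt"
  Position 4: "th"
Bigrams = "gr", "ro", "ow", "wt", "th"


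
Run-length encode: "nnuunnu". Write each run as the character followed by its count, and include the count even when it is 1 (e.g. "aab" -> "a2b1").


String: "nnuunnu"
Scanning for consecutive runs:
  'n' x 2
  'u' x 2
  'n' x 2
  'u' x 1
RLE = "n2u2n2u1"


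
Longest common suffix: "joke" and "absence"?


Word 1: "joke"
Word 2: "absence"
Comparing from end:
  Pos -1: 'e' == 'e'
  Pos -2: 'k' != 'c' (stop)
LCS = "e" (length 1)


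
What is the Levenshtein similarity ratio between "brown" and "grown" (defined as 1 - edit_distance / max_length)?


Word 1: "brown" (length 5)
Word 2: "grown" (length 5)
One optimal edit sequence:
  1. substitute 'b' -> 'g'  (+1)
  2. keep 'r'
  3. keep 'o'
  4. keep 'w'
  5. keep 'n'
Edit distance = 1
Max length = max(5, 5) = 5
Similarity = 1 - 1/5
= 0.8000


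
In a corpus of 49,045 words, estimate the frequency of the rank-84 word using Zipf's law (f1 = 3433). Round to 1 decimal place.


Zipf's law: f(r) = f(1) / r
f(1) = 3433
f(84) = 3433 / 84
= 40.9 occurrences


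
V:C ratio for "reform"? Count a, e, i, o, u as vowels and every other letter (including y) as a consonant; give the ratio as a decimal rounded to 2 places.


Word: "reform"
Vowels (a,e,i,o,u): 2
Consonants: 4
Ratio = 2/4
= 0.50


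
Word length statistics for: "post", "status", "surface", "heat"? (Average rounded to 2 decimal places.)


Lengths: "post"=4, "status"=6, "surface"=7, "heat"=4
Sum = 21, Count = 4
Average = 21/4 = 5.25
= avg=5.25, min=4, max=7


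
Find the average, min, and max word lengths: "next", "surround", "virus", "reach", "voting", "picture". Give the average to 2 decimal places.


Lengths: "next"=4, "surround"=8, "virus"=5, "reach"=5, "voting"=6, "picture"=7
Sum = 35, Count = 6
Average = 35/6 = 5.83
= avg=5.83, min=4, max=8


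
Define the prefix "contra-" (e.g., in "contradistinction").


Prefix: contra-
Example: contradistinction (contra- + distinction)
Meaning = against


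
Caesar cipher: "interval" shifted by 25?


Word: "interval"
Shift: 25
Each letter → (letter + shift) mod 26:
  'i' (8) + 25 = 7 → 'h'
  'n' (13) + 25 = 12 → 'm'
  't' (19) + 25 = 18 → 's'
  'e' (4) + 25 = 3 → 'd'
  'r' (17) + 25 = 16 → 'q'
  'v' (21) + 25 = 20 → 'u'
  'a' (0) + 25 = 25 → 'z'
  'l' (11) + 25 = 10 → 'k'
Result = "hmsdquzk"


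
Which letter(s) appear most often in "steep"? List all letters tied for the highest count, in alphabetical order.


Word: "steep"
Letter counts:
  'e': 2
  'p': 1
  's': 1
  't': 1
Maximum count = 2
Most frequent = 'e' (2 times each)


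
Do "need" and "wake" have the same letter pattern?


Pattern of "need": [0, 1, 1, 2]
Pattern of "wake": [0, 1, 2, 3]
Patterns do not match
Same pattern = No


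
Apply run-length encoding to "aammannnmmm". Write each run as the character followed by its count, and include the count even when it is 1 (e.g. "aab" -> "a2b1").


String: "aammannnmmm"
Scanning for consecutive runs:
  'a' x 2
  'm' x 2
  'a' x 1
  'n' x 3
  'm' x 3
RLE = "a2m2a1n3m3"


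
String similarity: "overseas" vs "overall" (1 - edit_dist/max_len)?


Word 1: "overseas" (length 8)
Word 2: "overall" (length 7)
One optimal edit sequence:
  1. keep 'o'
  2. keep 'v'
  3. keep 'e'
  4. keep 'r'
  5. delete 's'  (+1)
  6. substitute 'e' -> 'a'  (+1)
  7. substitute 'a' -> 'l'  (+1)
  8. substitute 's' -> 'l'  (+1)
Edit distance = 4
Max length = max(8, 7) = 8
Similarity = 1 - 4/8
= 0.5000


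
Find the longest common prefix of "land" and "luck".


Word 1: "land"
Word 2: "luck"
Comparing from start:
  Pos 0: 'l' == 'l'
  Pos 1: 'a' != 'u' (stop)
LCP = "l" (length 1)


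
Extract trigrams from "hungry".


Word: "hungry" (length 6)
Number of trigrams = 6 - 3 + 1 = 4
  Position 0: "hun"
  Position 1: "ung"
  Position 2: "ngr"
  Position 3: "gry"
Trigrams = "hun", "ung", "ngr", "gry"


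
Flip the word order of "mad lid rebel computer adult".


Original: "mad lid rebel computer adult"
Words (1..n): mad | lid | rebel | computer | adult
Reversed (n..1): adult | computer | rebel | lid | mad
Result = "adult computer rebel lid mad"


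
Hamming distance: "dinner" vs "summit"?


Comparing character by character (same length = 6):
  Pos 0: 'd' vs 's' !=
  Pos 1: 'i' vs 'u' !=
  Pos 2: 'n' vs 'm' !=
  Pos 3: 'n' vs 'm' !=
  Pos 4: 'e' vs 'i' !=
  Pos 5: 'r' vs 't' !=
Hamming distance = 6


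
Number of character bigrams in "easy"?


Word: "easy" (length 4)
Number of 2-grams = length - 2 + 1 = 4 - 2 + 1
= 3


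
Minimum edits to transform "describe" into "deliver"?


Word 1: "describe" (length 8)
Word 2: "deliver" (length 7)
One optimal edit sequence (insert/delete/substitute each cost 1):
  1. keep 'd'
  2. keep 'e'
  3. delete 's'  (+1)
  4. delete 'c'  (+1)
  5. substitute 'r' -> 'l'  (+1)
  6. keep 'i'
  7. substitute 'b' -> 'v'  (+1)
  8. keep 'e'
  9. insert 'r'  (+1)
Total edit operations: 5
Edit distance = 5


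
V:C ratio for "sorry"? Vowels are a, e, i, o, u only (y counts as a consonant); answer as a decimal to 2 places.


Word: "sorry"
Vowels (a,e,i,o,u): 1
Consonants: 4
Ratio = 1/4
= 0.25


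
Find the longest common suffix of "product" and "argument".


Word 1: "product"
Word 2: "argument"
Comparing from end:
  Pos -1: 't' == 't'
  Pos -2: 'c' != 'n' (stop)
LCS = "t" (length 1)


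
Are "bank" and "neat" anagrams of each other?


Word 1: "bank" → sorted: abkn
Word 2: "neat" → sorted: aent
Same letters? abkn != aent
Anagram = No


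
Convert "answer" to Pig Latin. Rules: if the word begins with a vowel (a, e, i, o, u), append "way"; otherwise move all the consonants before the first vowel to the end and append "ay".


Word: "answer"
Starts with vowel → add 'way'
Pig Latin = "answerway"


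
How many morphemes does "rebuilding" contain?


Word: "rebuilding"
Morphemes: re- | build | -ing
Each morpheme carries meaning
= 3 morphemes


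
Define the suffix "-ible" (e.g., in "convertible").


Suffix: -ible
As in: convertible -> convert + -ible
Meaning = capable of


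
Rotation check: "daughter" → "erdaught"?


Word: "daughter", Candidate: "erdaught"
Method: check if candidate is substring of word+word
"daughterdaughter" contains "erdaught"? Yes
Is rotation = Yes


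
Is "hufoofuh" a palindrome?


Word: "hufoofuh"
Reversed: "hufoofuh"
Forward == Backward? hufoofuh == hufoofuh
Palindrome = Yes


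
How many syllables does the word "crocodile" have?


Word: "crocodile"
Syllable breakdown: croc / o / dile
Counting: 3 parts
= 3 syllables


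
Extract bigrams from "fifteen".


Word: "fifteen" (length 7)
Number of bigrams = 7 - 2 + 1 = 6
  Position 0: "fi"
  Position 1: "if"
  Position 2: "ft"
  Position 3: "te"
  Position 4: "ee"
  Position 5: "en"
Bigrams = "fi", "if", "ft", "te", "ee", "en"


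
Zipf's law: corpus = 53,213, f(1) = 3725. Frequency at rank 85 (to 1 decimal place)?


Zipf's law: f(r) = f(1) / r
f(1) = 3725
f(85) = 3725 / 85
= 43.8 occurrences


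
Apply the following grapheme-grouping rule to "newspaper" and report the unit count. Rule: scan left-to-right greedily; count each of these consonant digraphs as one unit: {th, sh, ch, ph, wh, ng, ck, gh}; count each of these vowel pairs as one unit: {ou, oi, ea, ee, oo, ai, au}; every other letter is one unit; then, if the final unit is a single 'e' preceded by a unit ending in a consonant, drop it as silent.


Word: "newspaper" (9 letters)
Left-to-right scan:
  [1] 'n' (letter)
  [2] 'e' (letter)
  [3] 'w' (letter)
  [4] 's' (letter)
  [5] 'p' (letter)
  [6] 'a' (letter)
  [7] 'p' (letter)
  [8] 'e' (letter)
  [9] 'r' (letter)
Units from scan: 9
Sound units = 9 units


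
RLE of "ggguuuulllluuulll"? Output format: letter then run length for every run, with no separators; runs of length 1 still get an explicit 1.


String: "ggguuuulllluuulll"
Scanning for consecutive runs:
  'g' x 3
  'u' x 4
  'l' x 4
  'u' x 3
  'l' x 3
RLE = "g3u4l4u3l3"


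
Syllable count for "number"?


Word: "number"
Syllable breakdown: num | ber
Counting: 2 parts
= 2 syllables


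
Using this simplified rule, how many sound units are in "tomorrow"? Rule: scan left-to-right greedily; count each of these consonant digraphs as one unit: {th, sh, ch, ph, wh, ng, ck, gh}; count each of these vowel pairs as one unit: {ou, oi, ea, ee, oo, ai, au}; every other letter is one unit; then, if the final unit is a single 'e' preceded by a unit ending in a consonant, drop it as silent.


Word: "tomorrow" (8 letters)
Left-to-right scan:
  (1) 't' (letter)
  (2) 'o' (letter)
  (3) 'm' (letter)
  (4) 'o' (letter)
  (5) 'r' (letter)
  (6) 'r' (letter)
  (7) 'o' (letter)
  (8) 'w' (letter)
Units from scan: 8
Sound units = 8 units


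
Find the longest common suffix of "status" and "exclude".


Word 1: "status"
Word 2: "exclude"
Comparing from end:
  Pos -1: 's' != 'e' (stop)
LCS = "" (length 0)


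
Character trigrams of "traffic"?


Word: "traffic" (length 7)
Number of trigrams = 7 - 3 + 1 = 5
  Position 0: "tra"
  Position 1: "raf"
  Position 2: "aff"
  Position 3: "ffi"
  Position 4: "fic"
Trigrams = "tra", "raf", "aff", "ffi", "fic"


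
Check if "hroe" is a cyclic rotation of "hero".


Word: "hero", Candidate: "hroe"
Method: check if candidate is substring of word+word
"herohero" contains "hroe"? No
Is rotation = No


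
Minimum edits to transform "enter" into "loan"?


Word 1: "enter" (length 5)
Word 2: "loan" (length 4)
One optimal edit sequence (insert/delete/substitute each cost 1):
  1. delete 'e'  (+1)
  2. substitute 'n' -> 'l'  (+1)
  3. substitute 't' -> 'o'  (+1)
  4. substitute 'e' -> 'a'  (+1)
  5. substitute 'r' -> 'n'  (+1)
Total edit operations: 5
Edit distance = 5


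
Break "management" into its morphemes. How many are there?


Word: "management"
Morphemes: manage + -ment
Each morpheme carries meaning
= 2 morphemes


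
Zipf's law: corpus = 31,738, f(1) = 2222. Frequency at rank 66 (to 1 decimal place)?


Zipf's law: f(r) = f(1) / r
f(1) = 2222
f(66) = 2222 / 66
= 33.7 occurrences


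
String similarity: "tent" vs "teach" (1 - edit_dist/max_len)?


Word 1: "tent" (length 4)
Word 2: "teach" (length 5)
One optimal edit sequence:
  1. keep 't'
  2. keep 'e'
  3. insert 'a'  (+1)
  4. substitute 'n' -> 'c'  (+1)
  5. substitute 't' -> 'h'  (+1)
Edit distance = 3
Max length = max(4, 5) = 5
Similarity = 1 - 3/5
= 0.4000


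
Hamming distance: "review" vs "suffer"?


Comparing character by character (same length = 6):
  Pos 0: 'r' vs 's' !=
  Pos 1: 'e' vs 'u' !=
  Pos 2: 'v' vs 'f' !=
  Pos 3: 'i' vs 'f' !=
  Pos 4: 'e' vs 'e' =
  Pos 5: 'w' vs 'r' !=
Hamming distance = 5


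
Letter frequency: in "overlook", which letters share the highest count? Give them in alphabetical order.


Word: "overlook"
Letter counts:
  'e': 1
  'k': 1
  'l': 1
  'o': 3
  'r': 1
  'v': 1
Maximum count = 3
Most frequent = 'o' (3 times each)


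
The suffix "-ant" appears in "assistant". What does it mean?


Suffix: -ant
Example: assistant = assist + -ant
Meaning = one who / that which


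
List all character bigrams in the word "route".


Word: "route" (length 5)
Number of bigrams = 5 - 2 + 1 = 4
  Position 0: "ro"
  Position 1: "ou"
  Position 2: "ut"
  Position 3: "te"
Bigrams = "ro", "ou", "ut", "te"


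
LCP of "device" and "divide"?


Word 1: "device"
Word 2: "divide"
Comparing from start:
  Pos 0: 'd' == 'd'
  Pos 1: 'e' != 'i' (stop)
LCP = "d" (length 1)


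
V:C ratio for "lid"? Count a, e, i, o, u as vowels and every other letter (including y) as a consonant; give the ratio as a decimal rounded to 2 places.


Word: "lid"
Vowels (a,e,i,o,u): 1
Consonants: 2
Ratio = 1/2
= 0.50


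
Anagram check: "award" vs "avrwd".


Word 1: "award" → sorted: aadrw
Word 2: "avrwd" → sorted: adrvw
Same letters? aadrw != adrvw
Anagram = No


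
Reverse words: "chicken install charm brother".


Original: "chicken install charm brother"
Words (1..n): chicken | install | charm | brother
Reversed (n..1): brother | charm | install | chicken
Result = "brother charm install chicken"


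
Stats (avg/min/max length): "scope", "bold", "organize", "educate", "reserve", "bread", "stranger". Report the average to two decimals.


Lengths: "scope"=5, "bold"=4, "organize"=8, "educate"=7, "reserve"=7, "bread"=5, "stranger"=8
Sum = 44, Count = 7
Average = 44/7 = 6.29
= avg=6.29, min=4, max=8


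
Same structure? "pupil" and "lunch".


Pattern of "pupil": [0, 1, 0, 2, 3]
Pattern of "lunch": [0, 1, 2, 3, 4]
Patterns do not match
Same pattern = No


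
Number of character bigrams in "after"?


Word: "after" (length 5)
Number of 2-grams = length - 2 + 1 = 5 - 2 + 1
= 4


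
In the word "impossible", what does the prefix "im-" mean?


Prefix: im-
Example: impossible = im- + possible
Meaning = not / into


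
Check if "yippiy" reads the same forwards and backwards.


Word: "yippiy"
Reversed: "yippiy"
Forward == Backward? yippiy == yippiy
Palindrome = Yes


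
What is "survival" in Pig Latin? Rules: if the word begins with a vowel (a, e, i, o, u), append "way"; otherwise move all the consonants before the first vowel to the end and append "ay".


Word: "survival"
Starts with consonant(s) → move to end, add 'ay'
Consonant cluster: "s"
Pig Latin = "urvivalsay"


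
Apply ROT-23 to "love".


Word: "love"
Shift: 23
Each letter → (letter + shift) mod 26:
  'l' (11) + 23 = 8 → 'i'
  'o' (14) + 23 = 11 → 'l'
  'v' (21) + 23 = 18 → 's'
  'e' (4) + 23 = 1 → 'b'
Result = "ilsb"


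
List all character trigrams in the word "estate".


Word: "estate" (length 6)
Number of trigrams = 6 - 3 + 1 = 4
  Position 0: "est"
  Position 1: "sta"
  Position 2: "tat"
  Position 3: "ate"
Trigrams = "est", "sta", "tat", "ate"


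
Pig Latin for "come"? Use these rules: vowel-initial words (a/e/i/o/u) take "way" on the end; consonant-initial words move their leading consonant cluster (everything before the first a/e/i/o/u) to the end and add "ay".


Word: "come"
Starts with consonant(s) → move to end, add 'ay'
Consonant cluster: "c"
Pig Latin = "omecay"


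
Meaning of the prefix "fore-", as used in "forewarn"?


Prefix: fore-
Example: forewarn = fore- + warn
Meaning = before


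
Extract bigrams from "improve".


Word: "improve" (length 7)
Number of bigrams = 7 - 2 + 1 = 6
  Position 0: "im"
  Position 1: "mp"
  Position 2: "pr"
  Position 3: "ro"
  Position 4: "ov"
  Position 5: "ve"
Bigrams = "im", "mp", "pr", "ro", "ov", "ve"


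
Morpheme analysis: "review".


Word: "review"
Morphemes: re- + view
Each morpheme carries meaning
= 2 morphemes


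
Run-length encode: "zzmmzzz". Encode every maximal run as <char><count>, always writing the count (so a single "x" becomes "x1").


String: "zzmmzzz"
Scanning for consecutive runs:
  'z' x 2
  'm' x 2
  'z' x 3
RLE = "z2m2z3"


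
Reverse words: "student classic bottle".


Original: "student classic bottle"
Words (1..n): student | classic | bottle
Reversed (n..1): bottle | classic | student
Result = "bottle classic student"


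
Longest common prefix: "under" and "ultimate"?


Word 1: "under"
Word 2: "ultimate"
Comparing from start:
  Pos 0: 'u' == 'u'
  Pos 1: 'n' != 'l' (stop)
LCP = "u" (length 1)


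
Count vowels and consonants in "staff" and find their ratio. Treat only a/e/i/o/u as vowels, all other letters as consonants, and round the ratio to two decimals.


Word: "staff"
Vowels (a,e,i,o,u): 1
Consonants: 4
Ratio = 1/4
= 0.25


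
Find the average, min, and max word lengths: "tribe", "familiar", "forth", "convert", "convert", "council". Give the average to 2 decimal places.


Lengths: "tribe"=5, "familiar"=8, "forth"=5, "convert"=7, "convert"=7, "council"=7
Sum = 39, Count = 6
Average = 39/6 = 6.50
= avg=6.50, min=5, max=8


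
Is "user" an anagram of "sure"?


Word 1: "sure" → sorted: ersu
Word 2: "user" → sorted: ersu
Same letters? ersu == ersu
Anagram = Yes


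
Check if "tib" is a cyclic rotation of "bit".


Word: "bit", Candidate: "tib"
Method: check if candidate is substring of word+word
"bitbit" contains "tib"? No
Is rotation = No


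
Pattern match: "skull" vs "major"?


Pattern of "skull": [0, 1, 2, 3, 3]
Pattern of "major": [0, 1, 2, 3, 4]
Patterns do not match
Same pattern = No


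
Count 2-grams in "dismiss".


Word: "dismiss" (length 7)
Number of 2-grams = length - 2 + 1 = 7 - 2 + 1
= 6


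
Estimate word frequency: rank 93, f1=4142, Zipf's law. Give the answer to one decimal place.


Zipf's law: f(r) = f(1) / r
f(1) = 4142
f(93) = 4142 / 93
= 44.5 occurrences


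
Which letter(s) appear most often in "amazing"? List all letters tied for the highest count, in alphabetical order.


Word: "amazing"
Letter counts:
  'a': 2
  'g': 1
  'i': 1
  'm': 1
  'n': 1
  'z': 1
Maximum count = 2
Most frequent = 'a' (2 times each)


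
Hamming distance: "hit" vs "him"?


Comparing character by character (same length = 3):
  Pos 0: 'h' vs 'h' =
  Pos 1: 'i' vs 'i' =
  Pos 2: 't' vs 'm' !=
Hamming distance = 1


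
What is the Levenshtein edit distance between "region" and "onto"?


Word 1: "region" (length 6)
Word 2: "onto" (length 4)
One optimal edit sequence (insert/delete/substitute each cost 1):
  1. delete 'r'  (+1)
  2. substitute 'e' -> 'o'  (+1)
  3. substitute 'g' -> 'n'  (+1)
  4. substitute 'i' -> 't'  (+1)
  5. keep 'o'
  6. delete 'n'  (+1)
Total edit operations: 5
Edit distance = 5


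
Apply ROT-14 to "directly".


Word: "directly"
Shift: 14
Each letter → (letter + shift) mod 26:
  'd' (3) + 14 = 17 → 'r'
  'i' (8) + 14 = 22 → 'w'
  'r' (17) + 14 = 5 → 'f'
  'e' (4) + 14 = 18 → 's'
  'c' (2) + 14 = 16 → 'q'
  't' (19) + 14 = 7 → 'h'
  'l' (11) + 14 = 25 → 'z'
  'y' (24) + 14 = 12 → 'm'
Result = "rwfsqhzm"


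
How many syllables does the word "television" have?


Word: "television"
Syllable breakdown: tel / e / vi / sion
Counting: 4 parts
= 4 syllables


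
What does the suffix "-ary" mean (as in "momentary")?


Suffix: -ary
As in: momentary -> moment + -ary
Meaning = relating to


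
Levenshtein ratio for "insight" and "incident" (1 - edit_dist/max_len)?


Word 1: "insight" (length 7)
Word 2: "incident" (length 8)
One optimal edit sequence:
  1. keep 'i'
  2. keep 'n'
  3. substitute 's' -> 'c'  (+1)
  4. keep 'i'
  5. insert 'd'  (+1)
  6. substitute 'g' -> 'e'  (+1)
  7. substitute 'h' -> 'n'  (+1)
  8. keep 't'
Edit distance = 4
Max length = max(7, 8) = 8
Similarity = 1 - 4/8
= 0.5000


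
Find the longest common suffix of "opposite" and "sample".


Word 1: "opposite"
Word 2: "sample"
Comparing from end:
  Pos -1: 'e' == 'e'
  Pos -2: 't' != 'l' (stop)
LCS = "e" (length 1)


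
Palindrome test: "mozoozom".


Word: "mozoozom"
Reversed: "mozoozom"
Forward == Backward? mozoozom == mozoozom
Palindrome = Yes


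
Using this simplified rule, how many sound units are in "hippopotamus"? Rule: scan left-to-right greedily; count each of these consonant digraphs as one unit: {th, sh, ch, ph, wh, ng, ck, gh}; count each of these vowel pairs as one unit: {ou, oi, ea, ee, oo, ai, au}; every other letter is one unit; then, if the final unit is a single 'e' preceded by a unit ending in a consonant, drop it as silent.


Word: "hippopotamus" (12 letters)
Left-to-right scan:
  [1] 'h' (letter)
  [2] 'i' (letter)
  [3] 'p' (letter)
  [4] 'p' (letter)
  [5] 'o' (letter)
  [6] 'p' (letter)
  [7] 'o' (letter)
  [8] 't' (letter)
  [9] 'a' (letter)
  [10] 'm' (letter)
  [11] 'u' (letter)
  [12] 's' (letter)
Units from scan: 12
Sound units = 12 units


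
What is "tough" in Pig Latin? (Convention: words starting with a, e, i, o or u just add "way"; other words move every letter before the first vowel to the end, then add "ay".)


Word: "tough"
Starts with consonant(s) → move to end, add 'ay'
Consonant cluster: "t"
Pig Latin = "oughtay"


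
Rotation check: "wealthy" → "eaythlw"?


Word: "wealthy", Candidate: "eaythlw"
Method: check if candidate is substring of word+word
"wealthywealthy" contains "eaythlw"? No
Is rotation = No


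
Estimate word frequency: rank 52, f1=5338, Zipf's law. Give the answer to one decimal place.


Zipf's law: f(r) = f(1) / r
f(1) = 5338
f(52) = 5338 / 52
= 102.7 occurrences


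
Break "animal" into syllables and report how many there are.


Word: "animal"
Syllable breakdown: an-i-mal
Counting: 3 parts
= 3 syllables


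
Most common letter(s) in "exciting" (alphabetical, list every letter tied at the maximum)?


Word: "exciting"
Letter counts:
  'c': 1
  'e': 1
  'g': 1
  'i': 2
  'n': 1
  't': 1
  'x': 1
Maximum count = 2
Most frequent = 'i' (2 times each)


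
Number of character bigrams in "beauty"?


Word: "beauty" (length 6)
Number of 2-grams = length - 2 + 1 = 6 - 2 + 1
= 5


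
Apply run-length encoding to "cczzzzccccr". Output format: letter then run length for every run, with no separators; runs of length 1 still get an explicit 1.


String: "cczzzzccccr"
Scanning for consecutive runs:
  'c' x 2
  'z' x 4
  'c' x 4
  'r' x 1
RLE = "c2z4c4r1"


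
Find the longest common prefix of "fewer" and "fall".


Word 1: "fewer"
Word 2: "fall"
Comparing from start:
  Pos 0: 'f' == 'f'
  Pos 1: 'e' != 'a' (stop)
LCP = "f" (length 1)


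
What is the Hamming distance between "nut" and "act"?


Comparing character by character (same length = 3):
  Pos 0: 'n' vs 'a' !=
  Pos 1: 'u' vs 'c' !=
  Pos 2: 't' vs 't' =
Hamming distance = 2


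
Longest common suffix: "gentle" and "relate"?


Word 1: "gentle"
Word 2: "relate"
Comparing from end:
  Pos -1: 'e' == 'e'
  Pos -2: 'l' != 't' (stop)
LCS = "e" (length 1)


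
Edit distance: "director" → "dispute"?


Word 1: "director" (length 8)
Word 2: "dispute" (length 7)
One optimal edit sequence (insert/delete/substitute each cost 1):
  1. keep 'd'
  2. keep 'i'
  3. substitute 'r' -> 's'  (+1)
  4. substitute 'e' -> 'p'  (+1)
  5. substitute 'c' -> 'u'  (+1)
  6. keep 't'
  7. delete 'o'  (+1)
  8. substitute 'r' -> 'e'  (+1)
Total edit operations: 5
Edit distance = 5


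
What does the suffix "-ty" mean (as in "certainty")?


Suffix: -ty
Example: certainty (certain + -ty)
Meaning = quality of


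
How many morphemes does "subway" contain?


Word: "subway"
Morphemes: sub- + way
Each morpheme carries meaning
= 2 morphemes


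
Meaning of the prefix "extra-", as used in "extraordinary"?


Prefix: extra-
Example: extraordinary (extra- + ordinary)
Meaning = beyond


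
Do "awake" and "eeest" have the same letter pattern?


Pattern of "awake": [0, 1, 0, 2, 3]
Pattern of "eeest": [0, 0, 0, 1, 2]
Patterns do not match
Same pattern = No


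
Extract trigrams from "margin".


Word: "margin" (length 6)
Number of trigrams = 6 - 3 + 1 = 4
  Position 0: "mar"
  Position 1: "arg"
  Position 2: "rgi"
  Position 3: "gin"
Trigrams = "mar", "arg", "rgi", "gin"


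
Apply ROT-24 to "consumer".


Word: "consumer"
Shift: 24
Each letter → (letter + shift) mod 26:
  'c' (2) + 24 = 0 → 'a'
  'o' (14) + 24 = 12 → 'm'
  'n' (13) + 24 = 11 → 'l'
  's' (18) + 24 = 16 → 'q'
  'u' (20) + 24 = 18 → 's'
  'm' (12) + 24 = 10 → 'k'
  'e' (4) + 24 = 2 → 'c'
  'r' (17) + 24 = 15 → 'p'
Result = "amlqskcp"


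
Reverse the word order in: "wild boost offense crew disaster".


Original: "wild boost offense crew disaster"
Words (1..n): wild | boost | offense | crew | disaster
Reversed (n..1): disaster | crew | offense | boost | wild
Result = "disaster crew offense boost wild"


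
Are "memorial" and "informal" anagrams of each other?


Word 1: "memorial" → sorted: aeilmmor
Word 2: "informal" → sorted: afilmnor
Same letters? aeilmmor != afilmnor
Anagram = No


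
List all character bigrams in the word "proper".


Word: "proper" (length 6)
Number of bigrams = 6 - 2 + 1 = 5
  Position 0: "pr"
  Position 1: "ro"
  Position 2: "op"
  Position 3: "pe"
  Position 4: "er"
Bigrams = "pr", "ro", "op", "pe", "er"


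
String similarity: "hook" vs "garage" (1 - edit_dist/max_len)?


Word 1: "hook" (length 4)
Word 2: "garage" (length 6)
One optimal edit sequence:
  1. insert 'g'  (+1)
  2. insert 'a'  (+1)
  3. substitute 'h' -> 'r'  (+1)
  4. substitute 'o' -> 'a'  (+1)
  5. substitute 'o' -> 'g'  (+1)
  6. substitute 'k' -> 'e'  (+1)
Edit distance = 6
Max length = max(4, 6) = 6
Similarity = 1 - 6/6
= 0.0000


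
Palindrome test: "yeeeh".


Word: "yeeeh"
Reversed: "heeey"
Forward == Backward? yeeeh != heeey
Palindrome = No


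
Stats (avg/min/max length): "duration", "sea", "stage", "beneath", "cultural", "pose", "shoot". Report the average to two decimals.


Lengths: "duration"=8, "sea"=3, "stage"=5, "beneath"=7, "cultural"=8, "pose"=4, "shoot"=5
Sum = 40, Count = 7
Average = 40/7 = 5.71
= avg=5.71, min=3, max=8


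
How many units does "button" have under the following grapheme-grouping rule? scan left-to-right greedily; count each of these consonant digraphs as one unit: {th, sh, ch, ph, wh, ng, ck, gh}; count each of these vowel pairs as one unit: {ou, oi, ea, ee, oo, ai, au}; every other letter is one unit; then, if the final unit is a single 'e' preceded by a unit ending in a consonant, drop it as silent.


Word: "button" (6 letters)
Left-to-right scan:
  (1) 'b' (letter)
  (2) 'u' (letter)
  (3) 't' (letter)
  (4) 't' (letter)
  (5) 'o' (letter)
  (6) 'n' (letter)
Units from scan: 6
Sound units = 6 units


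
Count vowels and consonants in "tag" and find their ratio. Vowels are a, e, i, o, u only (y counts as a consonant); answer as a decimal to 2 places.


Word: "tag"
Vowels (a,e,i,o,u): 1
Consonants: 2
Ratio = 1/2
= 0.50


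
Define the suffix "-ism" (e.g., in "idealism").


Suffix: -ism
Example: idealism = ideal + -ism
Meaning = belief / practice


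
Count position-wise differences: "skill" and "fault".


Comparing character by character (same length = 5):
  Pos 0: 's' vs 'f' !=
  Pos 1: 'k' vs 'a' !=
  Pos 2: 'i' vs 'u' !=
  Pos 3: 'l' vs 'l' =
  Pos 4: 'l' vs 't' !=
Hamming distance = 4


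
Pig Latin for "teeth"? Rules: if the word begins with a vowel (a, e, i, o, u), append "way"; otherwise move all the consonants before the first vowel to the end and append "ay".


Word: "teeth"
Starts with consonant(s) → move to end, add 'ay'
Consonant cluster: "t"
Pig Latin = "eethtay"


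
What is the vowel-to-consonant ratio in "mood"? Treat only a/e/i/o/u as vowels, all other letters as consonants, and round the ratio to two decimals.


Word: "mood"
Vowels (a,e,i,o,u): 2
Consonants: 2
Ratio = 2/2
= 1.00


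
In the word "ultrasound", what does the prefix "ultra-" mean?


Prefix: ultra-
As in: ultrasound -> ultra- + sound
Meaning = beyond


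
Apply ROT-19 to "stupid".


Word: "stupid"
Shift: 19
Each letter → (letter + shift) mod 26:
  's' (18) + 19 = 11 → 'l'
  't' (19) + 19 = 12 → 'm'
  'u' (20) + 19 = 13 → 'n'
  'p' (15) + 19 = 8 → 'i'
  'i' (8) + 19 = 1 → 'b'
  'd' (3) + 19 = 22 → 'w'
Result = "lmnibw"


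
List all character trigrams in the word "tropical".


Word: "tropical" (length 8)
Number of trigrams = 8 - 3 + 1 = 6
  Position 0: "tro"
  Position 1: "rop"
  Position 2: "opi"
  Position 3: "pic"
  Position 4: "ica"
  Position 5: "cal"
Trigrams = "tro", "rop", "opi", "pic", "ica", "cal"


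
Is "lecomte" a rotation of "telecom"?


Word: "telecom", Candidate: "lecomte"
Method: check if candidate is substring of word+word
"telecomtelecom" contains "lecomte"? Yes
Is rotation = Yes


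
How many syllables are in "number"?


Word: "number"
Syllable breakdown: num | ber
Counting: 2 parts
= 2 syllables


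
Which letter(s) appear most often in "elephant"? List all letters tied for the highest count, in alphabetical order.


Word: "elephant"
Letter counts:
  'a': 1
  'e': 2
  'h': 1
  'l': 1
  'n': 1
  'p': 1
  't': 1
Maximum count = 2
Most frequent = 'e' (2 times each)


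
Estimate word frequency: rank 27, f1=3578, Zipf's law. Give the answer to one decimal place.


Zipf's law: f(r) = f(1) / r
f(1) = 3578
f(27) = 3578 / 27
= 132.5 occurrences


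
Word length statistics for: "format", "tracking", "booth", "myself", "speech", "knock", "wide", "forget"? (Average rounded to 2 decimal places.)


Lengths: "format"=6, "tracking"=8, "booth"=5, "myself"=6, "speech"=6, "knock"=5, "wide"=4, "forget"=6
Sum = 46, Count = 8
Average = 46/8 = 5.75
= avg=5.75, min=4, max=8


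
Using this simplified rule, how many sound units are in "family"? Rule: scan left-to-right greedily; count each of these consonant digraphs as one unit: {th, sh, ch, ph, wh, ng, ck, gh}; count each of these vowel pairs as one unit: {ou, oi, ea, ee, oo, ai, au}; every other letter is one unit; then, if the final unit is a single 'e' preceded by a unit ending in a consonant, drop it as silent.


Word: "family" (6 letters)
Left-to-right scan:
  1. 'f' (letter)
  2. 'a' (letter)
  3. 'm' (letter)
  4. 'i' (letter)
  5. 'l' (letter)
  6. 'y' (letter)
Units from scan: 6
Sound units = 6 units
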